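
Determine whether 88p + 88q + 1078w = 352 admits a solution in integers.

gcd(88, 88):
  88 = 1·88
so gcd(88, 88) = 88.
gcd(88, 1078) = 22.
22 divides 352, so integer solutions exist.

yes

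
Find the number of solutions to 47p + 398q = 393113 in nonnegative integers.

gcd(398, 47) = 1.
By Bézout, 47·(-127) + 398·(15) = 1.
One solution: (167, 968).
General: p = 167 + 398t, q = 968 - 47t.
p ≥ 0 ⇒ t ≥ 0; q ≥ 0 ⇒ t ≤ 20. So t ∈ [0, 20]: 21 solutions.

21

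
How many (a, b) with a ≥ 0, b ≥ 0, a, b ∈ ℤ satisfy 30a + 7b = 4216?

gcd(30, 7):
  30 = 4*7 + 2
  7 = 3*2 + 1
  2 = 2*1
so gcd(30, 7) = 1.
Back-substitute for Bézout coefficients:
  1 = 7 - 3*2
  ... = 30*(-3) + 7*(13)
Scale by 4216: one solution is (-12648, 54808). Reduce a mod 7: (1, 598).
General: a = 1 + 7t, b = 598 - 30t.
a ≥ 0 ⇒ t ≥ 0; b ≥ 0 ⇒ t ≤ 19. So t ∈ [0, 19]: 20 solutions.

20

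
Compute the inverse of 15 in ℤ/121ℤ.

gcd(121, 15) = 1  (121 = 8·15 + 1, 15 = 15·1).
Back-substituting, 15·(-8) + 121·(1) = 1.
So 15·-8 ≡ 1 (mod 121), and -8 mod 121 = 113.

113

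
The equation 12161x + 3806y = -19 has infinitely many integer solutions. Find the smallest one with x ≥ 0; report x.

gcd(12161, 3806) = 1  (12161 = 3×3806 + 743, 3806 = 5×743 + 91, 743 = 8×91 + 15, 91 = 6×15 + 1, 15 = 15×1).
1 divides -19, so solutions exist.
Back-substituting, 12161×(-251) + 3806×(802) = 1.
Scale by -19/1 = -19: (x₀, y₀) = (4769, -15238).
General solution: x = 4769 + 3806t, y = -15238 - 12161t for integer t.
x ≥ 0: smallest is 4769 mod 3806 = 963 (at t = -1), with y = -3077.

963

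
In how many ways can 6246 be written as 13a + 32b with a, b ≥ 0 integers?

gcd(32, 13):
  32 = 2*13 + 6
  13 = 2*6 + 1
  6 = 6*1
so gcd(32, 13) = 1.
Back-substitute for Bézout coefficients:
  1 = 13 - 2*6
  ... = 13*(5) + 32*(-2)
Scale by 6246: one solution is (31230, -12492). Reduce a mod 32: (30, 183).
General: a = 30 + 32t, b = 183 - 13t.
a ≥ 0 ⇒ t ≥ 0; b ≥ 0 ⇒ t ≤ 14. So t ∈ [0, 14]: 15 solutions.

15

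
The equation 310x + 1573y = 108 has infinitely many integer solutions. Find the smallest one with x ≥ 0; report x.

934

gcd(1573, 310) = 1.
1 divides 108, so solutions exist.
By Bézout, 310×(-137) + 1573×(27) = 1.
Scale by 108/1 = 108: (x₀, y₀) = (-14796, 2916).
General solution: x = -14796 + 1573t, y = 2916 - 310t for integer t.
x ≥ 0: smallest is -14796 mod 1573 = 934 (at t = 10), with y = -184.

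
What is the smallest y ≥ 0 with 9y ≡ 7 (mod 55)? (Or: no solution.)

gcd(55, 9):
  55 = 6×9 + 1
  9 = 9×1
so gcd(55, 9) = 1.
1 divides 7, so solutions exist.
Back-substitute for Bézout coefficients:
  1 = 55 - 6×9
  ... = 9×(-6) + 55×(1)
So 9×(-6) ≡ 1 (mod 55); multiply by 7: y ≡ -42 (mod 55).
Smallest nonnegative: y = -42 mod 55 = 13.

13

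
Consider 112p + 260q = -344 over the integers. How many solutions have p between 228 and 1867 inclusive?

25

gcd(260, 112) = 4.
By Bézout, 112·(7) + 260·(-3) = 4.
Particular solution: (48, -22).
General solution: p = 48 + 65t, q = -22 - 28t for integer t.
228 ≤ 48 + 65t ≤ 1867 gives t ∈ [3, 27], which is 25 values.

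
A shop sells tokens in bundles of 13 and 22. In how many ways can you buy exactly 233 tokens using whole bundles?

Need nonnegative integers with 13j + 22k = 233.
gcd(13, 22) = 1, and 13·(-5) + 22·(3) = 1.
So (j₀, k₀) = (-1165, 699); general j = -1165 + 22t, k = 699 - 13t.
j ≥ 0 ⇒ t ≥ 53; k ≥ 0 ⇒ t ≤ 53. That's 1 value of t.

1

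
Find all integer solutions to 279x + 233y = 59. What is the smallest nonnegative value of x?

gcd(279, 233):
  279 = 1·233 + 46
  233 = 5·46 + 3
  46 = 15·3 + 1
  3 = 3·1
so gcd(279, 233) = 1.
1 divides 59, so solutions exist.
Back-substitute for Bézout coefficients:
  1 = 46 - 15·3
  ... = 279·(76) + 233·(-91)
Scale by 59/1 = 59: (x₀, y₀) = (4484, -5369).
General solution: x = 4484 + 233t, y = -5369 - 279t for integer t.
x ≥ 0: smallest is 4484 mod 233 = 57 (at t = -19), with y = -68.

57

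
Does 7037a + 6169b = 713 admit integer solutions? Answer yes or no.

gcd(7037, 6169) = 31  (7037 = 1*6169 + 868, 6169 = 7*868 + 93, 868 = 9*93 + 31, 93 = 3*31).
31 divides 713, so integer solutions exist.

yes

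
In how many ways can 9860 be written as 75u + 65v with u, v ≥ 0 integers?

gcd(75, 65) = 5  (75 = 1×65 + 10, 65 = 6×10 + 5, 10 = 2×5).
Back-substituting, 75×(-6) + 65×(7) = 5.
Scale by 1972: one solution is (-11832, 13804). Reduce u mod 13: (11, 139).
General: u = 11 + 13t, v = 139 - 15t.
u ≥ 0 ⇒ t ≥ 0; v ≥ 0 ⇒ t ≤ 9. So t ∈ [0, 9]: 10 solutions.

10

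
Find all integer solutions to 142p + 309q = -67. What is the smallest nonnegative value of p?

302

gcd(309, 142):
  309 = 2·142 + 25
  142 = 5·25 + 17
  25 = 1·17 + 8
  17 = 2·8 + 1
  8 = 8·1
so gcd(309, 142) = 1.
1 divides -67, so solutions exist.
Back-substitute for Bézout coefficients:
  1 = 17 - 2·8
  ... = 142·(37) + 309·(-17)
Scale by -67/1 = -67: (p₀, q₀) = (-2479, 1139).
General solution: p = -2479 + 309t, q = 1139 - 142t for integer t.
p ≥ 0: smallest is -2479 mod 309 = 302 (at t = 9), with q = -139.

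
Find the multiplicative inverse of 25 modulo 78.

25

gcd(78, 25) = 1  (78 = 3×25 + 3, 25 = 8×3 + 1, 3 = 3×1).
Back-substituting, 25×(25) + 78×(-8) = 1.
So 25×25 ≡ 1 (mod 78), and 25 mod 78 = 25.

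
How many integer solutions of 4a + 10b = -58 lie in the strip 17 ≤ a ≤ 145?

gcd(10, 4) = 2  (10 = 2*4 + 2, 4 = 2*2).
Back-substituting, 4*(-2) + 10*(1) = 2.
Scale by -29: particular solution (58, -29); reduce a mod 5: (3, -7).
General solution: a = 3 + 5t, b = -7 - 2t for integer t.
17 ≤ 3 + 5t ≤ 145 gives t ∈ [3, 28], which is 26 values.

26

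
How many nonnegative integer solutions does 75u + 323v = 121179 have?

gcd(323, 75):
  323 = 4*75 + 23
  75 = 3*23 + 6
  23 = 3*6 + 5
  6 = 1*5 + 1
  5 = 5*1
so gcd(323, 75) = 1.
Back-substitute for Bézout coefficients:
  1 = 6 - 1*5
  ... = 75*(56) + 323*(-13)
Scale by 121179: one solution is (6786024, -1575327). Reduce u mod 323: (117, 348).
General: u = 117 + 323t, v = 348 - 75t.
u ≥ 0 ⇒ t ≥ 0; v ≥ 0 ⇒ t ≤ 4. So t ∈ [0, 4]: 5 solutions.

5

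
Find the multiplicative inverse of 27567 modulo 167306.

gcd(167306, 27567) = 1  (167306 = 6*27567 + 1904, 27567 = 14*1904 + 911, 1904 = 2*911 + 82, 911 = 11*82 + 9, 82 = 9*9 + 1, 9 = 9*1).
Back-substituting, 27567*(-18365) + 167306*(3026) = 1.
So 27567*-18365 ≡ 1 (mod 167306), and -18365 mod 167306 = 148941.

148941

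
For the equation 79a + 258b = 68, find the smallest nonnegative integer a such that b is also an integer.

gcd(258, 79):
  258 = 3×79 + 21
  79 = 3×21 + 16
  21 = 1×16 + 5
  16 = 3×5 + 1
  5 = 5×1
so gcd(258, 79) = 1.
1 divides 68, so solutions exist.
Back-substitute for Bézout coefficients:
  1 = 16 - 3×5
  ... = 79×(49) + 258×(-15)
Scale by 68/1 = 68: (a₀, b₀) = (3332, -1020).
General solution: a = 3332 + 258t, b = -1020 - 79t for integer t.
a ≥ 0: smallest is 3332 mod 258 = 236 (at t = -12), with b = -72.

236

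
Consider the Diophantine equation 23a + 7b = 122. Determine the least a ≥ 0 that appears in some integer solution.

gcd(23, 7) = 1.
1 divides 122, so solutions exist.
By Bézout, 23*(-3) + 7*(10) = 1.
Scale by 122/1 = 122: (a₀, b₀) = (-366, 1220).
General solution: a = -366 + 7t, b = 1220 - 23t for integer t.
a ≥ 0: smallest is -366 mod 7 = 5 (at t = 53), with b = 1.

5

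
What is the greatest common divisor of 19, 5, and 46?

1

gcd(19, 5) = 1.
gcd(1, 46) = 1.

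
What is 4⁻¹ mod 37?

28

gcd(37, 4):
  37 = 9·4 + 1
  4 = 4·1
so gcd(37, 4) = 1.
Back-substitute for Bézout coefficients:
  1 = 37 - 9·4
  ... = 4·(-9) + 37·(1)
So 4·-9 ≡ 1 (mod 37), and -9 mod 37 = 28.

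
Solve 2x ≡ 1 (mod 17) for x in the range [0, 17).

9

gcd(17, 2) = 1  (17 = 8×2 + 1, 2 = 2×1).
Back-substituting, 2×(-8) + 17×(1) = 1.
So 2×-8 ≡ 1 (mod 17), and -8 mod 17 = 9.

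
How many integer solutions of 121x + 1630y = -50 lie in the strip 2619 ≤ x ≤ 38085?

22

gcd(1630, 121) = 1.
By Bézout, 121×(-229) + 1630×(17) = 1.
Particular solution: (40, -3).
General solution: x = 40 + 1630t, y = -3 - 121t for integer t.
2619 ≤ 40 + 1630t ≤ 38085 gives t ∈ [2, 23], which is 22 values.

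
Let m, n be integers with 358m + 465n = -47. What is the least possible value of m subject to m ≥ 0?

gcd(465, 358) = 1.
1 divides -47, so solutions exist.
By Bézout, 358·(-113) + 465·(87) = 1.
Scale by -47/1 = -47: (m₀, n₀) = (5311, -4089).
General solution: m = 5311 + 465t, n = -4089 - 358t for integer t.
m ≥ 0: smallest is 5311 mod 465 = 196 (at t = -11), with n = -151.

196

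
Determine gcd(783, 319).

gcd(783, 319):
  783 = 2*319 + 145
  319 = 2*145 + 29
  145 = 5*29
so gcd(783, 319) = 29.

29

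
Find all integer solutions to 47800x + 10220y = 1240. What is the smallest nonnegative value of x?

331

gcd(47800, 10220):
  47800 = 4·10220 + 6920
  10220 = 1·6920 + 3300
  6920 = 2·3300 + 320
  3300 = 10·320 + 100
  320 = 3·100 + 20
  100 = 5·20
so gcd(47800, 10220) = 20.
20 divides 1240, so solutions exist.
Back-substitute for Bézout coefficients:
  20 = 320 - 3·100
  ... = 47800·(96) + 10220·(-449)
Scale by 1240/20 = 62: (x₀, y₀) = (5952, -27838).
General solution: x = 5952 + 511t, y = -27838 - 2390t for integer t.
x ≥ 0: smallest is 5952 mod 511 = 331 (at t = -11), with y = -1548.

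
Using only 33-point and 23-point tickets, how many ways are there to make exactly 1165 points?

1

Need nonnegative integers with 33j + 23k = 1165.
gcd(33, 23) = 1, and 33·(7) + 23·(-10) = 1.
So (j₀, k₀) = (8155, -11650); general j = 8155 + 23t, k = -11650 - 33t.
j ≥ 0 ⇒ t ≥ -354; k ≥ 0 ⇒ t ≤ -354. That's 1 value of t.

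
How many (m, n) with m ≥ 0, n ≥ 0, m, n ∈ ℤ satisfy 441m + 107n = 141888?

gcd(441, 107) = 1.
By Bézout, 441*(33) + 107*(-136) = 1.
One solution: (91, 951).
General: m = 91 + 107t, n = 951 - 441t.
m ≥ 0 ⇒ t ≥ 0; n ≥ 0 ⇒ t ≤ 2. So t ∈ [0, 2]: 3 solutions.

3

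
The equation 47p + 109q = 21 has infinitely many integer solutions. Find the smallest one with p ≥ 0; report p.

gcd(109, 47) = 1  (109 = 2*47 + 15, 47 = 3*15 + 2, 15 = 7*2 + 1, 2 = 2*1).
1 divides 21, so solutions exist.
Back-substituting, 47*(-51) + 109*(22) = 1.
Scale by 21/1 = 21: (p₀, q₀) = (-1071, 462).
General solution: p = -1071 + 109t, q = 462 - 47t for integer t.
p ≥ 0: smallest is -1071 mod 109 = 19 (at t = 10), with q = -8.

19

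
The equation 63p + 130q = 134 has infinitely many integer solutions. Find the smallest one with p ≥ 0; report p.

128

gcd(130, 63) = 1.
1 divides 134, so solutions exist.
By Bézout, 63×(-33) + 130×(16) = 1.
Scale by 134/1 = 134: (p₀, q₀) = (-4422, 2144).
General solution: p = -4422 + 130t, q = 2144 - 63t for integer t.
p ≥ 0: smallest is -4422 mod 130 = 128 (at t = 35), with q = -61.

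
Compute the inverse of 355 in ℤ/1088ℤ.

331

gcd(1088, 355) = 1.
By Bézout, 355*(331) + 1088*(-108) = 1.
So 355*331 ≡ 1 (mod 1088), and 331 mod 1088 = 331.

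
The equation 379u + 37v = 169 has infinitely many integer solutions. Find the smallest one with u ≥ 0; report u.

27

gcd(379, 37) = 1  (379 = 10*37 + 9, 37 = 4*9 + 1, 9 = 9*1).
1 divides 169, so solutions exist.
Back-substituting, 379*(-4) + 37*(41) = 1.
Scale by 169/1 = 169: (u₀, v₀) = (-676, 6929).
General solution: u = -676 + 37t, v = 6929 - 379t for integer t.
u ≥ 0: smallest is -676 mod 37 = 27 (at t = 19), with v = -272.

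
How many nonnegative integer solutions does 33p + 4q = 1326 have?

gcd(33, 4) = 1  (33 = 8·4 + 1, 4 = 4·1).
Back-substituting, 33·(1) + 4·(-8) = 1.
Scale by 1326: one solution is (1326, -10608). Reduce p mod 4: (2, 315).
General: p = 2 + 4t, q = 315 - 33t.
p ≥ 0 ⇒ t ≥ 0; q ≥ 0 ⇒ t ≤ 9. So t ∈ [0, 9]: 10 solutions.

10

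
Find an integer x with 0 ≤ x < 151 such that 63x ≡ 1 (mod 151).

gcd(151, 63):
  151 = 2·63 + 25
  63 = 2·25 + 13
  25 = 1·13 + 12
  13 = 1·12 + 1
  12 = 12·1
so gcd(151, 63) = 1.
Back-substitute for Bézout coefficients:
  1 = 13 - 1·12
  ... = 63·(12) + 151·(-5)
So 63·12 ≡ 1 (mod 151), and 12 mod 151 = 12.

12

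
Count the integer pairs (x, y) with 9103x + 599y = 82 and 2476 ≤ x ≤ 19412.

gcd(9103, 599) = 1  (9103 = 15×599 + 118, 599 = 5×118 + 9, 118 = 13×9 + 1, 9 = 9×1).
Back-substituting, 9103×(66) + 599×(-1003) = 1.
Scale by 82: particular solution (5412, -82246); reduce x mod 599: (21, -319).
General solution: x = 21 + 599t, y = -319 - 9103t for integer t.
2476 ≤ 21 + 599t ≤ 19412 gives t ∈ [5, 32], which is 28 values.

28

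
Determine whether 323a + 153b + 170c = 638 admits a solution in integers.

no

gcd(323, 153) = 17  (323 = 2*153 + 17, 153 = 9*17).
gcd(17, 170) = 17.
17 does not divide 638 (remainder 9), so no integer solutions.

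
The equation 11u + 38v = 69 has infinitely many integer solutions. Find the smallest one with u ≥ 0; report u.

gcd(38, 11):
  38 = 3*11 + 5
  11 = 2*5 + 1
  5 = 5*1
so gcd(38, 11) = 1.
1 divides 69, so solutions exist.
Back-substitute for Bézout coefficients:
  1 = 11 - 2*5
  ... = 11*(7) + 38*(-2)
Scale by 69/1 = 69: (u₀, v₀) = (483, -138).
General solution: u = 483 + 38t, v = -138 - 11t for integer t.
u ≥ 0: smallest is 483 mod 38 = 27 (at t = -12), with v = -6.

27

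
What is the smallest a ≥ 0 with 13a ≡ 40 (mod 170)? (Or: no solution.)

160

gcd(170, 13):
  170 = 13*13 + 1
  13 = 13*1
so gcd(170, 13) = 1.
1 divides 40, so solutions exist.
Back-substitute for Bézout coefficients:
  1 = 170 - 13*13
  ... = 13*(-13) + 170*(1)
So 13*(-13) ≡ 1 (mod 170); multiply by 40: a ≡ -520 (mod 170).
Smallest nonnegative: a = -520 mod 170 = 160.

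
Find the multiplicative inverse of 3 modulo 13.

9

gcd(13, 3) = 1  (13 = 4*3 + 1, 3 = 3*1).
Back-substituting, 3*(-4) + 13*(1) = 1.
So 3*-4 ≡ 1 (mod 13), and -4 mod 13 = 9.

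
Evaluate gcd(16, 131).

gcd(131, 16) = 1  (131 = 8·16 + 3, 16 = 5·3 + 1, 3 = 3·1).

1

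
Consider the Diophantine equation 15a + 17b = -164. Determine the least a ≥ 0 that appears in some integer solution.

14

gcd(17, 15):
  17 = 1*15 + 2
  15 = 7*2 + 1
  2 = 2*1
so gcd(17, 15) = 1.
1 divides -164, so solutions exist.
Back-substitute for Bézout coefficients:
  1 = 15 - 7*2
  ... = 15*(8) + 17*(-7)
Scale by -164/1 = -164: (a₀, b₀) = (-1312, 1148).
General solution: a = -1312 + 17t, b = 1148 - 15t for integer t.
a ≥ 0: smallest is -1312 mod 17 = 14 (at t = 78), with b = -22.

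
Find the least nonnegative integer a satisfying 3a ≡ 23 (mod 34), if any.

gcd(34, 3):
  34 = 11·3 + 1
  3 = 3·1
so gcd(34, 3) = 1.
1 divides 23, so solutions exist.
Back-substitute for Bézout coefficients:
  1 = 34 - 11·3
  ... = 3·(-11) + 34·(1)
So 3·(-11) ≡ 1 (mod 34); multiply by 23: a ≡ -253 (mod 34).
Smallest nonnegative: a = -253 mod 34 = 19.

19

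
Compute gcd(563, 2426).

gcd(2426, 563) = 1  (2426 = 4·563 + 174, 563 = 3·174 + 41, 174 = 4·41 + 10, 41 = 4·10 + 1, 10 = 10·1).

1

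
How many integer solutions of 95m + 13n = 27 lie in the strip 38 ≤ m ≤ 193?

gcd(95, 13):
  95 = 7*13 + 4
  13 = 3*4 + 1
  4 = 4*1
so gcd(95, 13) = 1.
Back-substitute for Bézout coefficients:
  1 = 13 - 3*4
  ... = 95*(-3) + 13*(22)
Scale by 27: particular solution (-81, 594); reduce m mod 13: (10, -71).
General solution: m = 10 + 13t, n = -71 - 95t for integer t.
38 ≤ 10 + 13t ≤ 193 gives t ∈ [3, 14], which is 12 values.

12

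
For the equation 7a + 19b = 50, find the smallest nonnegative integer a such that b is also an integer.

18

gcd(19, 7):
  19 = 2·7 + 5
  7 = 1·5 + 2
  5 = 2·2 + 1
  2 = 2·1
so gcd(19, 7) = 1.
1 divides 50, so solutions exist.
Back-substitute for Bézout coefficients:
  1 = 5 - 2·2
  ... = 7·(-8) + 19·(3)
Scale by 50/1 = 50: (a₀, b₀) = (-400, 150).
General solution: a = -400 + 19t, b = 150 - 7t for integer t.
a ≥ 0: smallest is -400 mod 19 = 18 (at t = 22), with b = -4.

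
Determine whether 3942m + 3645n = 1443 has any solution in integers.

no

gcd(3942, 3645) = 27  (3942 = 1×3645 + 297, 3645 = 12×297 + 81, 297 = 3×81 + 54, 81 = 1×54 + 27, 54 = 2×27).
27 does not divide 1443 (remainder 12), so no integer solutions.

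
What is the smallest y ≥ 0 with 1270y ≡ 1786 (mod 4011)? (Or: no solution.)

1909

gcd(4011, 1270) = 1.
1 divides 1786, so solutions exist.
By Bézout, 1270·(439) + 4011·(-139) = 1.
So 1270·(439) ≡ 1 (mod 4011); multiply by 1786: y ≡ 784054 (mod 4011).
Smallest nonnegative: y = 784054 mod 4011 = 1909.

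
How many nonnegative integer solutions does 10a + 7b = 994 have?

15

gcd(10, 7):
  10 = 1×7 + 3
  7 = 2×3 + 1
  3 = 3×1
so gcd(10, 7) = 1.
Back-substitute for Bézout coefficients:
  1 = 7 - 2×3
  ... = 10×(-2) + 7×(3)
Scale by 994: one solution is (-1988, 2982). Reduce a mod 7: (0, 142).
General: a = 0 + 7t, b = 142 - 10t.
a ≥ 0 ⇒ t ≥ 0; b ≥ 0 ⇒ t ≤ 14. So t ∈ [0, 14]: 15 solutions.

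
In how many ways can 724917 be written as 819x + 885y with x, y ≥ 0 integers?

gcd(885, 819) = 3  (885 = 1·819 + 66, 819 = 12·66 + 27, 66 = 2·27 + 12, 27 = 2·12 + 3, 12 = 4·3).
Back-substituting, 819·(67) + 885·(-62) = 3.
Scale by 241639: one solution is (16189813, -14981618). Reduce x mod 295: (213, 622).
General: x = 213 + 295t, y = 622 - 273t.
x ≥ 0 ⇒ t ≥ 0; y ≥ 0 ⇒ t ≤ 2. So t ∈ [0, 2]: 3 solutions.

3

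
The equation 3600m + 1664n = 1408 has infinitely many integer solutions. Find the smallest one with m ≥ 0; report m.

48

gcd(3600, 1664) = 16.
16 divides 1408, so solutions exist.
By Bézout, 3600×(49) + 1664×(-106) = 16.
Scale by 1408/16 = 88: (m₀, n₀) = (4312, -9328).
General solution: m = 4312 + 104t, n = -9328 - 225t for integer t.
m ≥ 0: smallest is 4312 mod 104 = 48 (at t = -41), with n = -103.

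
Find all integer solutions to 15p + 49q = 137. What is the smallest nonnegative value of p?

gcd(49, 15) = 1.
1 divides 137, so solutions exist.
By Bézout, 15×(-13) + 49×(4) = 1.
Scale by 137/1 = 137: (p₀, q₀) = (-1781, 548).
General solution: p = -1781 + 49t, q = 548 - 15t for integer t.
p ≥ 0: smallest is -1781 mod 49 = 32 (at t = 37), with q = -7.

32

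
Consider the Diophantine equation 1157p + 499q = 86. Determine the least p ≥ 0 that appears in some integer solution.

gcd(1157, 499):
  1157 = 2·499 + 159
  499 = 3·159 + 22
  159 = 7·22 + 5
  22 = 4·5 + 2
  5 = 2·2 + 1
  2 = 2·1
so gcd(1157, 499) = 1.
1 divides 86, so solutions exist.
Back-substitute for Bézout coefficients:
  1 = 5 - 2·2
  ... = 1157·(204) + 499·(-473)
Scale by 86/1 = 86: (p₀, q₀) = (17544, -40678).
General solution: p = 17544 + 499t, q = -40678 - 1157t for integer t.
p ≥ 0: smallest is 17544 mod 499 = 79 (at t = -35), with q = -183.

79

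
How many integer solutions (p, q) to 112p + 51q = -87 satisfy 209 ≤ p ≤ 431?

4

gcd(112, 51) = 1  (112 = 2·51 + 10, 51 = 5·10 + 1, 10 = 10·1).
Back-substituting, 112·(-5) + 51·(11) = 1.
Scale by -87: particular solution (435, -957); reduce p mod 51: (27, -61).
General solution: p = 27 + 51t, q = -61 - 112t for integer t.
209 ≤ 27 + 51t ≤ 431 gives t ∈ [4, 7], which is 4 values.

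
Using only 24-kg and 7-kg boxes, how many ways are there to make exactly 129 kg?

Need nonnegative integers with 24j + 7k = 129.
gcd(24, 7) = 1, and 24·(-2) + 7·(7) = 1.
So (j₀, k₀) = (-258, 903); general j = -258 + 7t, k = 903 - 24t.
j ≥ 0 ⇒ t ≥ 37; k ≥ 0 ⇒ t ≤ 37. That's 1 value of t.

1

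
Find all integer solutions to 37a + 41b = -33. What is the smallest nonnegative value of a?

39

gcd(41, 37) = 1  (41 = 1×37 + 4, 37 = 9×4 + 1, 4 = 4×1).
1 divides -33, so solutions exist.
Back-substituting, 37×(10) + 41×(-9) = 1.
Scale by -33/1 = -33: (a₀, b₀) = (-330, 297).
General solution: a = -330 + 41t, b = 297 - 37t for integer t.
a ≥ 0: smallest is -330 mod 41 = 39 (at t = 9), with b = -36.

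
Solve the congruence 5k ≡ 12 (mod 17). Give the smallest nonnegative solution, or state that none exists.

gcd(17, 5) = 1  (17 = 3×5 + 2, 5 = 2×2 + 1, 2 = 2×1).
1 divides 12, so solutions exist.
Back-substituting, 5×(7) + 17×(-2) = 1.
So 5×(7) ≡ 1 (mod 17); multiply by 12: k ≡ 84 (mod 17).
Smallest nonnegative: k = 84 mod 17 = 16.

16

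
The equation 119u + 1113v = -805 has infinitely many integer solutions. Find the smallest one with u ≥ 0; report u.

40

gcd(1113, 119):
  1113 = 9·119 + 42
  119 = 2·42 + 35
  42 = 1·35 + 7
  35 = 5·7
so gcd(1113, 119) = 7.
7 divides -805, so solutions exist.
Back-substitute for Bézout coefficients:
  7 = 42 - 1·35
  ... = 119·(-28) + 1113·(3)
Scale by -805/7 = -115: (u₀, v₀) = (3220, -345).
General solution: u = 3220 + 159t, v = -345 - 17t for integer t.
u ≥ 0: smallest is 3220 mod 159 = 40 (at t = -20), with v = -5.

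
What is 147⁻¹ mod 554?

49

gcd(554, 147):
  554 = 3×147 + 113
  147 = 1×113 + 34
  113 = 3×34 + 11
  34 = 3×11 + 1
  11 = 11×1
so gcd(554, 147) = 1.
Back-substitute for Bézout coefficients:
  1 = 34 - 3×11
  ... = 147×(49) + 554×(-13)
So 147×49 ≡ 1 (mod 554), and 49 mod 554 = 49.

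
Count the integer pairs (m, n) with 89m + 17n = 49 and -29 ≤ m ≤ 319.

gcd(89, 17) = 1  (89 = 5*17 + 4, 17 = 4*4 + 1, 4 = 4*1).
Back-substituting, 89*(-4) + 17*(21) = 1.
Scale by 49: particular solution (-196, 1029); reduce m mod 17: (8, -39).
General solution: m = 8 + 17t, n = -39 - 89t for integer t.
-29 ≤ 8 + 17t ≤ 319 gives t ∈ [-2, 18], which is 21 values.

21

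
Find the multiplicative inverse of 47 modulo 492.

335

gcd(492, 47) = 1.
By Bézout, 47·(-157) + 492·(15) = 1.
So 47·-157 ≡ 1 (mod 492), and -157 mod 492 = 335.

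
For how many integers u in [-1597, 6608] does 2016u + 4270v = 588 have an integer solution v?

gcd(4270, 2016) = 14  (4270 = 2·2016 + 238, 2016 = 8·238 + 112, 238 = 2·112 + 14, 112 = 8·14).
Back-substituting, 2016·(-36) + 4270·(17) = 14.
Scale by 42: particular solution (-1512, 714); reduce u mod 305: (13, -6).
General solution: u = 13 + 305t, v = -6 - 144t for integer t.
-1597 ≤ 13 + 305t ≤ 6608 gives t ∈ [-5, 21], which is 27 values.

27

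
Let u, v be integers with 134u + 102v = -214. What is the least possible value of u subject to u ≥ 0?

gcd(134, 102):
  134 = 1·102 + 32
  102 = 3·32 + 6
  32 = 5·6 + 2
  6 = 3·2
so gcd(134, 102) = 2.
2 divides -214, so solutions exist.
Back-substitute for Bézout coefficients:
  2 = 32 - 5·6
  ... = 134·(16) + 102·(-21)
Scale by -214/2 = -107: (u₀, v₀) = (-1712, 2247).
General solution: u = -1712 + 51t, v = 2247 - 67t for integer t.
u ≥ 0: smallest is -1712 mod 51 = 22 (at t = 34), with v = -31.

22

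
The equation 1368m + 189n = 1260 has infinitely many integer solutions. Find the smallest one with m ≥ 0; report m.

7

gcd(1368, 189):
  1368 = 7×189 + 45
  189 = 4×45 + 9
  45 = 5×9
so gcd(1368, 189) = 9.
9 divides 1260, so solutions exist.
Back-substitute for Bézout coefficients:
  9 = 189 - 4×45
  ... = 1368×(-4) + 189×(29)
Scale by 1260/9 = 140: (m₀, n₀) = (-560, 4060).
General solution: m = -560 + 21t, n = 4060 - 152t for integer t.
m ≥ 0: smallest is -560 mod 21 = 7 (at t = 27), with n = -44.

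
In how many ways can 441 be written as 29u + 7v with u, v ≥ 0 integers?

3

gcd(29, 7):
  29 = 4·7 + 1
  7 = 7·1
so gcd(29, 7) = 1.
Back-substitute for Bézout coefficients:
  1 = 29 - 4·7
  ... = 29·(1) + 7·(-4)
Scale by 441: one solution is (441, -1764). Reduce u mod 7: (0, 63).
General: u = 0 + 7t, v = 63 - 29t.
u ≥ 0 ⇒ t ≥ 0; v ≥ 0 ⇒ t ≤ 2. So t ∈ [0, 2]: 3 solutions.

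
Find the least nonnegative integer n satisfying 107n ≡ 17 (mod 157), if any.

97

gcd(157, 107):
  157 = 1·107 + 50
  107 = 2·50 + 7
  50 = 7·7 + 1
  7 = 7·1
so gcd(157, 107) = 1.
1 divides 17, so solutions exist.
Back-substitute for Bézout coefficients:
  1 = 50 - 7·7
  ... = 107·(-22) + 157·(15)
So 107·(-22) ≡ 1 (mod 157); multiply by 17: n ≡ -374 (mod 157).
Smallest nonnegative: n = -374 mod 157 = 97.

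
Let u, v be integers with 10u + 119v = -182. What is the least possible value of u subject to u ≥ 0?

77

gcd(119, 10) = 1  (119 = 11*10 + 9, 10 = 1*9 + 1, 9 = 9*1).
1 divides -182, so solutions exist.
Back-substituting, 10*(12) + 119*(-1) = 1.
Scale by -182/1 = -182: (u₀, v₀) = (-2184, 182).
General solution: u = -2184 + 119t, v = 182 - 10t for integer t.
u ≥ 0: smallest is -2184 mod 119 = 77 (at t = 19), with v = -8.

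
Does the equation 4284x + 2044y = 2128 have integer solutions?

yes

gcd(4284, 2044) = 28  (4284 = 2·2044 + 196, 2044 = 10·196 + 84, 196 = 2·84 + 28, 84 = 3·28).
28 divides 2128, so integer solutions exist.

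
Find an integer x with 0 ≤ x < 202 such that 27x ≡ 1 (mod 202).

gcd(202, 27):
  202 = 7*27 + 13
  27 = 2*13 + 1
  13 = 13*1
so gcd(202, 27) = 1.
Back-substitute for Bézout coefficients:
  1 = 27 - 2*13
  ... = 27*(15) + 202*(-2)
So 27*15 ≡ 1 (mod 202), and 15 mod 202 = 15.

15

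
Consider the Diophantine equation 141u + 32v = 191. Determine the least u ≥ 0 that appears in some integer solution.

27

gcd(141, 32) = 1.
1 divides 191, so solutions exist.
By Bézout, 141·(5) + 32·(-22) = 1.
Scale by 191/1 = 191: (u₀, v₀) = (955, -4202).
General solution: u = 955 + 32t, v = -4202 - 141t for integer t.
u ≥ 0: smallest is 955 mod 32 = 27 (at t = -29), with v = -113.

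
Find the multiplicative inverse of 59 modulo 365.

99

gcd(365, 59) = 1.
By Bézout, 59*(99) + 365*(-16) = 1.
So 59*99 ≡ 1 (mod 365), and 99 mod 365 = 99.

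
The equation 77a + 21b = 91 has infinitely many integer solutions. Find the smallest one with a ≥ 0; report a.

2

gcd(77, 21):
  77 = 3*21 + 14
  21 = 1*14 + 7
  14 = 2*7
so gcd(77, 21) = 7.
7 divides 91, so solutions exist.
Back-substitute for Bézout coefficients:
  7 = 21 - 1*14
  ... = 77*(-1) + 21*(4)
Scale by 91/7 = 13: (a₀, b₀) = (-13, 52).
General solution: a = -13 + 3t, b = 52 - 11t for integer t.
a ≥ 0: smallest is -13 mod 3 = 2 (at t = 5), with b = -3.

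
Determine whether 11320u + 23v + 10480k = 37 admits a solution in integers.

yes

gcd(11320, 23) = 1.
gcd(1, 10480) = 1.
1 divides 37, so integer solutions exist.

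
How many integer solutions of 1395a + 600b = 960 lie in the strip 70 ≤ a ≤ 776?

gcd(1395, 600):
  1395 = 2×600 + 195
  600 = 3×195 + 15
  195 = 13×15
so gcd(1395, 600) = 15.
Back-substitute for Bézout coefficients:
  15 = 600 - 3×195
  ... = 1395×(-3) + 600×(7)
Scale by 64: particular solution (-192, 448); reduce a mod 40: (8, -17).
General solution: a = 8 + 40t, b = -17 - 93t for integer t.
70 ≤ 8 + 40t ≤ 776 gives t ∈ [2, 19], which is 18 values.

18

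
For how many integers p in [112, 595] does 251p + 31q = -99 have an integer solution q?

16

gcd(251, 31) = 1.
By Bézout, 251·(-10) + 31·(81) = 1.
Particular solution: (29, -238).
General solution: p = 29 + 31t, q = -238 - 251t for integer t.
112 ≤ 29 + 31t ≤ 595 gives t ∈ [3, 18], which is 16 values.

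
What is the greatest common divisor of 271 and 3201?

gcd(3201, 271):
  3201 = 11·271 + 220
  271 = 1·220 + 51
  220 = 4·51 + 16
  51 = 3·16 + 3
  16 = 5·3 + 1
  3 = 3·1
so gcd(3201, 271) = 1.

1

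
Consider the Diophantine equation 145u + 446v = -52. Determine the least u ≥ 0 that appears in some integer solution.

298

gcd(446, 145):
  446 = 3×145 + 11
  145 = 13×11 + 2
  11 = 5×2 + 1
  2 = 2×1
so gcd(446, 145) = 1.
1 divides -52, so solutions exist.
Back-substitute for Bézout coefficients:
  1 = 11 - 5×2
  ... = 145×(-203) + 446×(66)
Scale by -52/1 = -52: (u₀, v₀) = (10556, -3432).
General solution: u = 10556 + 446t, v = -3432 - 145t for integer t.
u ≥ 0: smallest is 10556 mod 446 = 298 (at t = -23), with v = -97.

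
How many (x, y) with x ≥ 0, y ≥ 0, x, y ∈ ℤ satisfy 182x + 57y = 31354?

3

gcd(182, 57) = 1.
By Bézout, 182·(26) + 57·(-83) = 1.
One solution: (47, 400).
General: x = 47 + 57t, y = 400 - 182t.
x ≥ 0 ⇒ t ≥ 0; y ≥ 0 ⇒ t ≤ 2. So t ∈ [0, 2]: 3 solutions.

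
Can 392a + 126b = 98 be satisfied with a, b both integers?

gcd(392, 126) = 14  (392 = 3*126 + 14, 126 = 9*14).
14 divides 98, so integer solutions exist.

yes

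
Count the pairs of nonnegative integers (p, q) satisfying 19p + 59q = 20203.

gcd(59, 19):
  59 = 3·19 + 2
  19 = 9·2 + 1
  2 = 2·1
so gcd(59, 19) = 1.
Back-substitute for Bézout coefficients:
  1 = 19 - 9·2
  ... = 19·(28) + 59·(-9)
Scale by 20203: one solution is (565684, -181827). Reduce p mod 59: (51, 326).
General: p = 51 + 59t, q = 326 - 19t.
p ≥ 0 ⇒ t ≥ 0; q ≥ 0 ⇒ t ≤ 17. So t ∈ [0, 17]: 18 solutions.

18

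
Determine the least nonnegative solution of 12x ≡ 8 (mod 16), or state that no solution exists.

gcd(16, 12) = 4  (16 = 1·12 + 4, 12 = 3·4).
4 divides 8, so solutions exist.
Back-substituting, 12·(-1) + 16·(1) = 4.
So 12·(-1) ≡ 4 (mod 16); multiply by 2: x ≡ -2 (mod 4).
Smallest nonnegative: x = -2 mod 4 = 2.

2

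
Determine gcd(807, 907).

gcd(907, 807):
  907 = 1·807 + 100
  807 = 8·100 + 7
  100 = 14·7 + 2
  7 = 3·2 + 1
  2 = 2·1
so gcd(907, 807) = 1.

1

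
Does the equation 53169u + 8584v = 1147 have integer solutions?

gcd(53169, 8584) = 37  (53169 = 6·8584 + 1665, 8584 = 5·1665 + 259, 1665 = 6·259 + 111, 259 = 2·111 + 37, 111 = 3·37).
37 divides 1147, so integer solutions exist.

yes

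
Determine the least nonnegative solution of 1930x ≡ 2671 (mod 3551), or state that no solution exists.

gcd(3551, 1930) = 1.
1 divides 2671, so solutions exist.
By Bézout, 1930*(-701) + 3551*(381) = 1.
So 1930*(-701) ≡ 1 (mod 3551); multiply by 2671: x ≡ -1872371 (mod 3551).
Smallest nonnegative: x = -1872371 mod 3551 = 2557.

2557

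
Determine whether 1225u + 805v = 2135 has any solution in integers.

gcd(1225, 805) = 35.
35 divides 2135, so integer solutions exist.

yes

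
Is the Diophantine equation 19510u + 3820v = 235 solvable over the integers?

no

gcd(19510, 3820) = 10  (19510 = 5×3820 + 410, 3820 = 9×410 + 130, 410 = 3×130 + 20, 130 = 6×20 + 10, 20 = 2×10).
10 does not divide 235 (remainder 5), so no integer solutions.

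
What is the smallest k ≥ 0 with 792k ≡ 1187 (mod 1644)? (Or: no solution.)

gcd(1644, 792):
  1644 = 2*792 + 60
  792 = 13*60 + 12
  60 = 5*12
so gcd(1644, 792) = 12.
12 does not divide 1187, so the congruence has no solution.

no solution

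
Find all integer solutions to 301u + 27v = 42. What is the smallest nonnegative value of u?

24

gcd(301, 27):
  301 = 11*27 + 4
  27 = 6*4 + 3
  4 = 1*3 + 1
  3 = 3*1
so gcd(301, 27) = 1.
1 divides 42, so solutions exist.
Back-substitute for Bézout coefficients:
  1 = 4 - 1*3
  ... = 301*(7) + 27*(-78)
Scale by 42/1 = 42: (u₀, v₀) = (294, -3276).
General solution: u = 294 + 27t, v = -3276 - 301t for integer t.
u ≥ 0: smallest is 294 mod 27 = 24 (at t = -10), with v = -266.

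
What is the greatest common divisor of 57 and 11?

1

gcd(57, 11):
  57 = 5*11 + 2
  11 = 5*2 + 1
  2 = 2*1
so gcd(57, 11) = 1.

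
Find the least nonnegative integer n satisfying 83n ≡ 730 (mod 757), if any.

gcd(757, 83):
  757 = 9·83 + 10
  83 = 8·10 + 3
  10 = 3·3 + 1
  3 = 3·1
so gcd(757, 83) = 1.
1 divides 730, so solutions exist.
Back-substitute for Bézout coefficients:
  1 = 10 - 3·3
  ... = 83·(-228) + 757·(25)
So 83·(-228) ≡ 1 (mod 757); multiply by 730: n ≡ -166440 (mod 757).
Smallest nonnegative: n = -166440 mod 757 = 100.

100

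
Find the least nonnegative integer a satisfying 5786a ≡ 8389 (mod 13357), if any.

gcd(13357, 5786) = 1  (13357 = 2·5786 + 1785, 5786 = 3·1785 + 431, 1785 = 4·431 + 61, 431 = 7·61 + 4, 61 = 15·4 + 1, 4 = 4·1).
1 divides 8389, so solutions exist.
Back-substituting, 5786·(-3285) + 13357·(1423) = 1.
So 5786·(-3285) ≡ 1 (mod 13357); multiply by 8389: a ≡ -27557865 (mod 13357).
Smallest nonnegative: a = -27557865 mod 13357 = 10983.

10983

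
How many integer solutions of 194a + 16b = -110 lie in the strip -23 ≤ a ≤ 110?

17

gcd(194, 16) = 2.
By Bézout, 194*(1) + 16*(-12) = 2.
Particular solution: (1, -19).
General solution: a = 1 + 8t, b = -19 - 97t for integer t.
-23 ≤ 1 + 8t ≤ 110 gives t ∈ [-3, 13], which is 17 values.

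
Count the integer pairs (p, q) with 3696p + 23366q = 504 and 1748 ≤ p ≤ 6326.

2

gcd(23366, 3696) = 14.
By Bézout, 3696×(373) + 23366×(-59) = 14.
Particular solution: (76, -12).
General solution: p = 76 + 1669t, q = -12 - 264t for integer t.
1748 ≤ 76 + 1669t ≤ 6326 gives t ∈ [2, 3], which is 2 values.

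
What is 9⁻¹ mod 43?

gcd(43, 9) = 1.
By Bézout, 9·(-19) + 43·(4) = 1.
So 9·-19 ≡ 1 (mod 43), and -19 mod 43 = 24.

24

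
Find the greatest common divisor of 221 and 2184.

13

gcd(2184, 221) = 13  (2184 = 9*221 + 195, 221 = 1*195 + 26, 195 = 7*26 + 13, 26 = 2*13).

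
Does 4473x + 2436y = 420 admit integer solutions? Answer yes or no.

gcd(4473, 2436):
  4473 = 1×2436 + 2037
  2436 = 1×2037 + 399
  2037 = 5×399 + 42
  399 = 9×42 + 21
  42 = 2×21
so gcd(4473, 2436) = 21.
21 divides 420, so integer solutions exist.

yes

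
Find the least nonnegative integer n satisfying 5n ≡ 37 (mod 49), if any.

gcd(49, 5):
  49 = 9·5 + 4
  5 = 1·4 + 1
  4 = 4·1
so gcd(49, 5) = 1.
1 divides 37, so solutions exist.
Back-substitute for Bézout coefficients:
  1 = 5 - 1·4
  ... = 5·(10) + 49·(-1)
So 5·(10) ≡ 1 (mod 49); multiply by 37: n ≡ 370 (mod 49).
Smallest nonnegative: n = 370 mod 49 = 27.

27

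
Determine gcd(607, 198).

gcd(607, 198):
  607 = 3·198 + 13
  198 = 15·13 + 3
  13 = 4·3 + 1
  3 = 3·1
so gcd(607, 198) = 1.

1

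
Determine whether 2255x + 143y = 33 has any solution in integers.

yes

gcd(2255, 143) = 11.
11 divides 33, so integer solutions exist.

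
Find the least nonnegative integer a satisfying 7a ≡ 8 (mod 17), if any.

6

gcd(17, 7) = 1.
1 divides 8, so solutions exist.
By Bézout, 7·(5) + 17·(-2) = 1.
So 7·(5) ≡ 1 (mod 17); multiply by 8: a ≡ 40 (mod 17).
Smallest nonnegative: a = 40 mod 17 = 6.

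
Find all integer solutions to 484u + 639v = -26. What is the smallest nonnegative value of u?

gcd(639, 484) = 1.
1 divides -26, so solutions exist.
By Bézout, 484·(202) + 639·(-153) = 1.
Scale by -26/1 = -26: (u₀, v₀) = (-5252, 3978).
General solution: u = -5252 + 639t, v = 3978 - 484t for integer t.
u ≥ 0: smallest is -5252 mod 639 = 499 (at t = 9), with v = -378.

499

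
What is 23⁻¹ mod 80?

gcd(80, 23) = 1  (80 = 3*23 + 11, 23 = 2*11 + 1, 11 = 11*1).
Back-substituting, 23*(7) + 80*(-2) = 1.
So 23*7 ≡ 1 (mod 80), and 7 mod 80 = 7.

7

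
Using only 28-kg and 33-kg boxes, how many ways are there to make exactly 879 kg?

Need nonnegative integers with 28j + 33k = 879.
gcd(28, 33) = 1, and 28·(13) + 33·(-11) = 1.
So (j₀, k₀) = (11427, -9669); general j = 11427 + 33t, k = -9669 - 28t.
j ≥ 0 ⇒ t ≥ -346; k ≥ 0 ⇒ t ≤ -346. That's 1 value of t.

1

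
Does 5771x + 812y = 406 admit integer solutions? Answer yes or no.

yes

gcd(5771, 812):
  5771 = 7×812 + 87
  812 = 9×87 + 29
  87 = 3×29
so gcd(5771, 812) = 29.
29 divides 406, so integer solutions exist.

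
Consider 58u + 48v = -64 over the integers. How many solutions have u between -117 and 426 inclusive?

gcd(58, 48) = 2.
By Bézout, 58·(5) + 48·(-6) = 2.
Particular solution: (8, -11).
General solution: u = 8 + 24t, v = -11 - 29t for integer t.
-117 ≤ 8 + 24t ≤ 426 gives t ∈ [-5, 17], which is 23 values.

23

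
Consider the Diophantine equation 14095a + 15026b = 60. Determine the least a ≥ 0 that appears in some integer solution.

10410

gcd(15026, 14095) = 1  (15026 = 1·14095 + 931, 14095 = 15·931 + 130, 931 = 7·130 + 21, 130 = 6·21 + 4, 21 = 5·4 + 1, 4 = 4·1).
1 divides 60, so solutions exist.
Back-substituting, 14095·(-3583) + 15026·(3361) = 1.
Scale by 60/1 = 60: (a₀, b₀) = (-214980, 201660).
General solution: a = -214980 + 15026t, b = 201660 - 14095t for integer t.
a ≥ 0: smallest is -214980 mod 15026 = 10410 (at t = 15), with b = -9765.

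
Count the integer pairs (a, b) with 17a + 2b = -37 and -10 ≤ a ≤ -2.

gcd(17, 2):
  17 = 8×2 + 1
  2 = 2×1
so gcd(17, 2) = 1.
Back-substitute for Bézout coefficients:
  1 = 17 - 8×2
  ... = 17×(1) + 2×(-8)
Scale by -37: particular solution (-37, 296); reduce a mod 2: (1, -27).
General solution: a = 1 + 2t, b = -27 - 17t for integer t.
-10 ≤ 1 + 2t ≤ -2 gives t ∈ [-5, -2], which is 4 values.

4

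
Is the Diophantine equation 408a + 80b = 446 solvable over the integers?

gcd(408, 80) = 8  (408 = 5·80 + 8, 80 = 10·8).
8 does not divide 446 (remainder 6), so no integer solutions.

no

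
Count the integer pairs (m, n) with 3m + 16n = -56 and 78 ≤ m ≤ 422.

gcd(16, 3):
  16 = 5×3 + 1
  3 = 3×1
so gcd(16, 3) = 1.
Back-substitute for Bézout coefficients:
  1 = 16 - 5×3
  ... = 3×(-5) + 16×(1)
Scale by -56: particular solution (280, -56); reduce m mod 16: (8, -5).
General solution: m = 8 + 16t, n = -5 - 3t for integer t.
78 ≤ 8 + 16t ≤ 422 gives t ∈ [5, 25], which is 21 values.

21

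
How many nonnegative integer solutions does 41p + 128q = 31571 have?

gcd(128, 41) = 1.
By Bézout, 41*(25) + 128*(-8) = 1.
One solution: (27, 238).
General: p = 27 + 128t, q = 238 - 41t.
p ≥ 0 ⇒ t ≥ 0; q ≥ 0 ⇒ t ≤ 5. So t ∈ [0, 5]: 6 solutions.

6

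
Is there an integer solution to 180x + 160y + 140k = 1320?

yes

gcd(180, 160) = 20  (180 = 1×160 + 20, 160 = 8×20).
gcd(20, 140) = 20.
20 divides 1320, so integer solutions exist.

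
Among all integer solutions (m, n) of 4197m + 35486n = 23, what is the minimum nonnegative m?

33981

gcd(35486, 4197):
  35486 = 8·4197 + 1910
  4197 = 2·1910 + 377
  1910 = 5·377 + 25
  377 = 15·25 + 2
  25 = 12·2 + 1
  2 = 2·1
so gcd(35486, 4197) = 1.
1 divides 23, so solutions exist.
Back-substitute for Bézout coefficients:
  1 = 25 - 12·2
  ... = 4197·(-17037) + 35486·(2015)
Scale by 23/1 = 23: (m₀, n₀) = (-391851, 46345).
General solution: m = -391851 + 35486t, n = 46345 - 4197t for integer t.
m ≥ 0: smallest is -391851 mod 35486 = 33981 (at t = 12), with n = -4019.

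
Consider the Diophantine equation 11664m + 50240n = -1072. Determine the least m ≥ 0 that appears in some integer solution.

1417

gcd(50240, 11664):
  50240 = 4×11664 + 3584
  11664 = 3×3584 + 912
  3584 = 3×912 + 848
  912 = 1×848 + 64
  848 = 13×64 + 16
  64 = 4×16
so gcd(50240, 11664) = 16.
16 divides -1072, so solutions exist.
Back-substitute for Bézout coefficients:
  16 = 848 - 13×64
  ... = 11664×(-771) + 50240×(179)
Scale by -1072/16 = -67: (m₀, n₀) = (51657, -11993).
General solution: m = 51657 + 3140t, n = -11993 - 729t for integer t.
m ≥ 0: smallest is 51657 mod 3140 = 1417 (at t = -16), with n = -329.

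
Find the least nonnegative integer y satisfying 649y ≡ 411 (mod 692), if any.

gcd(692, 649) = 1.
1 divides 411, so solutions exist.
By Bézout, 649×(177) + 692×(-166) = 1.
So 649×(177) ≡ 1 (mod 692); multiply by 411: y ≡ 72747 (mod 692).
Smallest nonnegative: y = 72747 mod 692 = 87.

87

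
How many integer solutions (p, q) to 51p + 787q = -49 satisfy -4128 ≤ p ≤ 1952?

gcd(787, 51) = 1.
By Bézout, 51×(-108) + 787×(7) = 1.
Particular solution: (570, -37).
General solution: p = 570 + 787t, q = -37 - 51t for integer t.
-4128 ≤ 570 + 787t ≤ 1952 gives t ∈ [-5, 1], which is 7 values.

7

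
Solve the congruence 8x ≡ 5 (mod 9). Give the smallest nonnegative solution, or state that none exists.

4

gcd(9, 8):
  9 = 1×8 + 1
  8 = 8×1
so gcd(9, 8) = 1.
1 divides 5, so solutions exist.
Back-substitute for Bézout coefficients:
  1 = 9 - 1×8
  ... = 8×(-1) + 9×(1)
So 8×(-1) ≡ 1 (mod 9); multiply by 5: x ≡ -5 (mod 9).
Smallest nonnegative: x = -5 mod 9 = 4.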